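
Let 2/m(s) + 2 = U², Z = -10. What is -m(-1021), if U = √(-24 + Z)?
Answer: 1/18 ≈ 0.055556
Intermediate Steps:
U = I*√34 (U = √(-24 - 10) = √(-34) = I*√34 ≈ 5.8309*I)
m(s) = -1/18 (m(s) = 2/(-2 + (I*√34)²) = 2/(-2 - 34) = 2/(-36) = 2*(-1/36) = -1/18)
-m(-1021) = -1*(-1/18) = 1/18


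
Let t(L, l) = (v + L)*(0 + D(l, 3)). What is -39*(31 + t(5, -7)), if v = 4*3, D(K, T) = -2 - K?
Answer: -4524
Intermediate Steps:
v = 12
t(L, l) = (-2 - l)*(12 + L) (t(L, l) = (12 + L)*(0 + (-2 - l)) = (12 + L)*(-2 - l) = (-2 - l)*(12 + L))
-39*(31 + t(5, -7)) = -39*(31 - (2 - 7)*(12 + 5)) = -39*(31 - 1*(-5)*17) = -39*(31 + 85) = -39*116 = -4524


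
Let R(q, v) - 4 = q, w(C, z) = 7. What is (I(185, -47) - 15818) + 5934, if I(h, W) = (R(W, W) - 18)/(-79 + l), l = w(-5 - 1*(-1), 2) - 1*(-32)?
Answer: -395299/40 ≈ -9882.5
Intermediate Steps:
R(q, v) = 4 + q
l = 39 (l = 7 - 1*(-32) = 7 + 32 = 39)
I(h, W) = 7/20 - W/40 (I(h, W) = ((4 + W) - 18)/(-79 + 39) = (-14 + W)/(-40) = (-14 + W)*(-1/40) = 7/20 - W/40)
(I(185, -47) - 15818) + 5934 = ((7/20 - 1/40*(-47)) - 15818) + 5934 = ((7/20 + 47/40) - 15818) + 5934 = (61/40 - 15818) + 5934 = -632659/40 + 5934 = -395299/40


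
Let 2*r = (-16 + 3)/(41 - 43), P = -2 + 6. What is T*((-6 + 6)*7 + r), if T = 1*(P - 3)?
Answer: 13/4 ≈ 3.2500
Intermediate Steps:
P = 4
r = 13/4 (r = ((-16 + 3)/(41 - 43))/2 = (-13/(-2))/2 = (-13*(-½))/2 = (½)*(13/2) = 13/4 ≈ 3.2500)
T = 1 (T = 1*(4 - 3) = 1*1 = 1)
T*((-6 + 6)*7 + r) = 1*((-6 + 6)*7 + 13/4) = 1*(0*7 + 13/4) = 1*(0 + 13/4) = 1*(13/4) = 13/4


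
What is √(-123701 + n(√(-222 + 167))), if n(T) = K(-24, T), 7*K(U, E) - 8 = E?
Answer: √(-6061293 + 7*I*√55)/7 ≈ 0.0015062 + 351.71*I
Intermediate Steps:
K(U, E) = 8/7 + E/7
n(T) = 8/7 + T/7
√(-123701 + n(√(-222 + 167))) = √(-123701 + (8/7 + √(-222 + 167)/7)) = √(-123701 + (8/7 + √(-55)/7)) = √(-123701 + (8/7 + (I*√55)/7)) = √(-123701 + (8/7 + I*√55/7)) = √(-865899/7 + I*√55/7)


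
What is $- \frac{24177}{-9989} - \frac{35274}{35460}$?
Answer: $\frac{84160739}{59034990} \approx 1.4256$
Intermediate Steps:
$- \frac{24177}{-9989} - \frac{35274}{35460} = \left(-24177\right) \left(- \frac{1}{9989}\right) - \frac{5879}{5910} = \frac{24177}{9989} - \frac{5879}{5910} = \frac{84160739}{59034990}$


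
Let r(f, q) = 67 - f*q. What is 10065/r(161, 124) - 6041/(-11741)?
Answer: 2024612/233610677 ≈ 0.0086666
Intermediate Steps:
r(f, q) = 67 - f*q
10065/r(161, 124) - 6041/(-11741) = 10065/(67 - 1*161*124) - 6041/(-11741) = 10065/(67 - 19964) - 6041*(-1/11741) = 10065/(-19897) + 6041/11741 = 10065*(-1/19897) + 6041/11741 = -10065/19897 + 6041/11741 = 2024612/233610677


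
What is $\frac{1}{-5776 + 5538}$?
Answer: $- \frac{1}{238} \approx -0.0042017$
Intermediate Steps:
$\frac{1}{-5776 + 5538} = \frac{1}{-238} = - \frac{1}{238}$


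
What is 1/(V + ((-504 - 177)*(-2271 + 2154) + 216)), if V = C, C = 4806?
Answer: 1/84699 ≈ 1.1807e-5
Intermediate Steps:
V = 4806
1/(V + ((-504 - 177)*(-2271 + 2154) + 216)) = 1/(4806 + ((-504 - 177)*(-2271 + 2154) + 216)) = 1/(4806 + (-681*(-117) + 216)) = 1/(4806 + (79677 + 216)) = 1/(4806 + 79893) = 1/84699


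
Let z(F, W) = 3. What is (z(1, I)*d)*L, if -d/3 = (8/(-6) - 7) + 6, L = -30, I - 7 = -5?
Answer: -630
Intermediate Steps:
I = 2 (I = 7 - 5 = 2)
d = 7 (d = -3*((8/(-6) - 7) + 6) = -3*((8*(-⅙) - 7) + 6) = -3*((-4/3 - 7) + 6) = -3*(-25/3 + 6) = -3*(-7/3) = 7)
(z(1, I)*d)*L = (3*7)*(-30) = 21*(-30) = -630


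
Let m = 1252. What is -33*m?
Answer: -41316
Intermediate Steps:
-33*m = -33*1252 = -41316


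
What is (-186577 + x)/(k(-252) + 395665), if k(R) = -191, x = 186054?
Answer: -523/395474 ≈ -0.0013225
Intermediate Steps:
(-186577 + x)/(k(-252) + 395665) = (-186577 + 186054)/(-191 + 395665) = -523/395474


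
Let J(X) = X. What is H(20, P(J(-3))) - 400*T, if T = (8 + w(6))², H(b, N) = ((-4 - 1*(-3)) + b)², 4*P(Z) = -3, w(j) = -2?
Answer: -14039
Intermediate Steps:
P(Z) = -¾ (P(Z) = (¼)*(-3) = -¾)
H(b, N) = (-1 + b)² (H(b, N) = ((-4 + 3) + b)² = (-1 + b)²)
T = 36 (T = (8 - 2)² = 6² = 36)
H(20, P(J(-3))) - 400*T = (-1 + 20)² - 400*36 = 19² - 14400 = 361 - 14400 = -14039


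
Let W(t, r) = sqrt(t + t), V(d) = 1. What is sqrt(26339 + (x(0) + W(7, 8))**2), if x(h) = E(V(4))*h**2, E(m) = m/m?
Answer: 19*sqrt(73) ≈ 162.34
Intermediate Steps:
E(m) = 1
x(h) = h**2 (x(h) = 1*h**2 = h**2)
W(t, r) = sqrt(2)*sqrt(t) (W(t, r) = sqrt(2*t) = sqrt(2)*sqrt(t))
sqrt(26339 + (x(0) + W(7, 8))**2) = sqrt(26339 + (0**2 + sqrt(2)*sqrt(7))**2) = sqrt(26339 + (0 + sqrt(14))**2) = sqrt(26339 + (sqrt(14))**2) = sqrt(26339 + 14) = sqrt(26353) = 19*sqrt(73)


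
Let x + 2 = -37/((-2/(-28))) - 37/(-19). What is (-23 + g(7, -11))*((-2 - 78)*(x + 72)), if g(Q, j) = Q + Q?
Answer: -6102000/19 ≈ -3.2116e+5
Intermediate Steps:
g(Q, j) = 2*Q
x = -9843/19 (x = -2 + (-37/((-2/(-28))) - 37/(-19)) = -2 + (-37/((-2*(-1/28))) - 37*(-1/19)) = -2 + (-37/1/14 + 37/19) = -2 + (-37*14 + 37/19) = -2 + (-518 + 37/19) = -2 - 9805/19 = -9843/19 ≈ -518.05)
(-23 + g(7, -11))*((-2 - 78)*(x + 72)) = (-23 + 2*7)*((-2 - 78)*(-9843/19 + 72)) = (-23 + 14)*(-80*(-8475/19)) = -9*678000/19 = -6102000/19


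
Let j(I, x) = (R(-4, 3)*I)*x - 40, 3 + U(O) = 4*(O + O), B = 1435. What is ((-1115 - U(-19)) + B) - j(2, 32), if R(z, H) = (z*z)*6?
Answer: -5629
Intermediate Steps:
R(z, H) = 6*z**2 (R(z, H) = z**2*6 = 6*z**2)
U(O) = -3 + 8*O (U(O) = -3 + 4*(O + O) = -3 + 4*(2*O) = -3 + 8*O)
j(I, x) = -40 + 96*I*x (j(I, x) = ((6*(-4)**2)*I)*x - 40 = ((6*16)*I)*x - 40 = (96*I)*x - 40 = 96*I*x - 40 = -40 + 96*I*x)
((-1115 - U(-19)) + B) - j(2, 32) = ((-1115 - (-3 + 8*(-19))) + 1435) - (-40 + 96*2*32) = ((-1115 - (-3 - 152)) + 1435) - (-40 + 6144) = ((-1115 - 1*(-155)) + 1435) - 1*6104 = ((-1115 + 155) + 1435) - 6104 = (-960 + 1435) - 6104 = 475 - 6104 = -5629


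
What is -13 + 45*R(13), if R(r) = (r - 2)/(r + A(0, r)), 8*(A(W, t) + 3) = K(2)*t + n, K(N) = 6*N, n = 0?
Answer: 223/59 ≈ 3.7797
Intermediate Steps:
A(W, t) = -3 + 3*t/2 (A(W, t) = -3 + ((6*2)*t + 0)/8 = -3 + (12*t + 0)/8 = -3 + (12*t)/8 = -3 + 3*t/2)
R(r) = (-2 + r)/(-3 + 5*r/2) (R(r) = (r - 2)/(r + (-3 + 3*r/2)) = (-2 + r)/(-3 + 5*r/2))
-13 + 45*R(13) = -13 + 45*(2*(-2 + 13)/(-6 + 5*13)) = -13 + 45*(2*11/(-6 + 65)) = -13 + 45*(2*11/59) = -13 + 45*(2*(1/59)*11) = -13 + 45*(22/59) = -13 + 990/59 = 223/59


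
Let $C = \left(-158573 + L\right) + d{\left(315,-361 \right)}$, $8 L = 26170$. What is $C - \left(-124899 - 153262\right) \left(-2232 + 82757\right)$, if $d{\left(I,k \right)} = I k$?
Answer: $\frac{89594582033}{4} \approx 2.2399 \cdot 10^{10}$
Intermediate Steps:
$L = \frac{13085}{4}$ ($L = \frac{1}{8} \cdot 26170 = \frac{13085}{4} \approx 3271.3$)
$C = - \frac{1076067}{4}$ ($C = \left(-158573 + \frac{13085}{4}\right) + 315 \left(-361\right) = - \frac{621207}{4} - 113715 = - \frac{1076067}{4} \approx -2.6902 \cdot 10^{5}$)
$C - \left(-124899 - 153262\right) \left(-2232 + 82757\right) = - \frac{1076067}{4} - \left(-124899 - 153262\right) \left(-2232 + 82757\right) = - \frac{1076067}{4} - \left(-278161\right) 80525 = - \frac{1076067}{4} - -22398914525 = - \frac{1076067}{4} + 22398914525 = \frac{89594582033}{4}$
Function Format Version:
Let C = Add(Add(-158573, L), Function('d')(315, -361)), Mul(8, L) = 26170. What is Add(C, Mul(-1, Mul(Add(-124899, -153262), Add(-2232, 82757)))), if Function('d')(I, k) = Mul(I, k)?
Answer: Rational(89594582033, 4) ≈ 2.2399e+10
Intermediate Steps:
L = Rational(13085, 4) (L = Mul(Rational(1, 8), 26170) = Rational(13085, 4) ≈ 3271.3)
C = Rational(-1076067, 4) (C = Add(Add(-158573, Rational(13085, 4)), Mul(315, -361)) = Add(Rational(-621207, 4), -113715) = Rational(-1076067, 4) ≈ -2.6902e+5)
Add(C, Mul(-1, Mul(Add(-124899, -153262), Add(-2232, 82757)))) = Add(Rational(-1076067, 4), Mul(-1, Mul(Add(-124899, -153262), Add(-2232, 82757)))) = Add(Rational(-1076067, 4), Mul(-1, Mul(-278161, 80525))) = Add(Rational(-1076067, 4), Mul(-1, -22398914525)) = Add(Rational(-1076067, 4), 22398914525) = Rational(89594582033, 4)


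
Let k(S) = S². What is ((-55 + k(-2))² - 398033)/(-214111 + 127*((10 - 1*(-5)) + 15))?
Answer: 395432/210301 ≈ 1.8803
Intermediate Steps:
((-55 + k(-2))² - 398033)/(-214111 + 127*((10 - 1*(-5)) + 15)) = ((-55 + (-2)²)² - 398033)/(-214111 + 127*((10 - 1*(-5)) + 15)) = ((-55 + 4)² - 398033)/(-214111 + 127*((10 + 5) + 15)) = ((-51)² - 398033)/(-214111 + 127*(15 + 15)) = (2601 - 398033)/(-214111 + 127*30) = -395432/(-214111 + 3810) = -395432/(-210301) = -395432*(-1/210301) = 395432/210301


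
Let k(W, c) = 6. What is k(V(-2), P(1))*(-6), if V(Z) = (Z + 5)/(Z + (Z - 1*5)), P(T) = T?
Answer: -36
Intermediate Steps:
V(Z) = (5 + Z)/(-5 + 2*Z) (V(Z) = (5 + Z)/(Z + (Z - 5)) = (5 + Z)/(Z + (-5 + Z)) = (5 + Z)/(-5 + 2*Z))
k(V(-2), P(1))*(-6) = 6*(-6) = -36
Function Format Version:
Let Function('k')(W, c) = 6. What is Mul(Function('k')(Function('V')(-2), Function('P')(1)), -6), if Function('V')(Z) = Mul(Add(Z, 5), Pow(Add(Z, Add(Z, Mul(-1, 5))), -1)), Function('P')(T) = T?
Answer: -36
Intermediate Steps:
Function('V')(Z) = Mul(Pow(Add(-5, Mul(2, Z)), -1), Add(5, Z)) (Function('V')(Z) = Mul(Add(5, Z), Pow(Add(Z, Add(Z, -5)), -1)) = Mul(Add(5, Z), Pow(Add(Z, Add(-5, Z)), -1)) = Mul(Add(5, Z), Pow(Add(-5, Mul(2, Z)), -1)) = Mul(Pow(Add(-5, Mul(2, Z)), -1), Add(5, Z)))
Mul(Function('k')(Function('V')(-2), Function('P')(1)), -6) = Mul(6, -6) = -36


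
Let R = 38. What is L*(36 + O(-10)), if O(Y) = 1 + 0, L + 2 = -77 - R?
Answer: -4329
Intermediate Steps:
L = -117 (L = -2 + (-77 - 1*38) = -2 + (-77 - 38) = -2 - 115 = -117)
O(Y) = 1
L*(36 + O(-10)) = -117*(36 + 1) = -117*37 = -4329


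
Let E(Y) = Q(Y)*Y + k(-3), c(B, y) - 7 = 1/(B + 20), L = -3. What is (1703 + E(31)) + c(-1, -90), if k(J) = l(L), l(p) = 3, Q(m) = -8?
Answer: 27836/19 ≈ 1465.1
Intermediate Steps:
k(J) = 3
c(B, y) = 7 + 1/(20 + B) (c(B, y) = 7 + 1/(B + 20) = 7 + 1/(20 + B))
E(Y) = 3 - 8*Y (E(Y) = -8*Y + 3 = 3 - 8*Y)
(1703 + E(31)) + c(-1, -90) = (1703 + (3 - 8*31)) + (141 + 7*(-1))/(20 - 1) = (1703 + (3 - 248)) + (141 - 7)/19 = (1703 - 245) + (1/19)*134 = 1458 + 134/19 = 27836/19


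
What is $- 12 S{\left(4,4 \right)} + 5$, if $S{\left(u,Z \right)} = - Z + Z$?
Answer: $5$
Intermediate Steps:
$S{\left(u,Z \right)} = 0$
$- 12 S{\left(4,4 \right)} + 5 = \left(-12\right) 0 + 5 = 0 + 5 = 5$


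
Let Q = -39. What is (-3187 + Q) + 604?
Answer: -2622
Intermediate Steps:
(-3187 + Q) + 604 = (-3187 - 39) + 604 = -3226 + 604 = -2622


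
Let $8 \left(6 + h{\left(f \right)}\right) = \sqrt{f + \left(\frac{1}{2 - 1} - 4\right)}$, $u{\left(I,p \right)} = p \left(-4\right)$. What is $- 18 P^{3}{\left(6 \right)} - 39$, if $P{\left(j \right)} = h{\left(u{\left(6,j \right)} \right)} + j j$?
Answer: $- \frac{7765689}{16} - \frac{4664871 i \sqrt{3}}{256} \approx -4.8536 \cdot 10^{5} - 31562.0 i$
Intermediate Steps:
$u{\left(I,p \right)} = - 4 p$
$h{\left(f \right)} = -6 + \frac{\sqrt{-3 + f}}{8}$ ($h{\left(f \right)} = -6 + \frac{\sqrt{f + \left(\frac{1}{2 - 1} - 4\right)}}{8} = -6 + \frac{\sqrt{f - \left(4 - 1^{-1}\right)}}{8} = -6 + \frac{\sqrt{f + \left(1 - 4\right)}}{8} = -6 + \frac{\sqrt{f - 3}}{8} = -6 + \frac{\sqrt{-3 + f}}{8}$)
$P{\left(j \right)} = -6 + j^{2} + \frac{\sqrt{-3 - 4 j}}{8}$ ($P{\left(j \right)} = \left(-6 + \frac{\sqrt{-3 - 4 j}}{8}\right) + j j = \left(-6 + \frac{\sqrt{-3 - 4 j}}{8}\right) + j^{2} = -6 + j^{2} + \frac{\sqrt{-3 - 4 j}}{8}$)
$- 18 P^{3}{\left(6 \right)} - 39 = - 18 \left(-6 + 6^{2} + \frac{\sqrt{-3 - 24}}{8}\right)^{3} - 39 = - 18 \left(-6 + 36 + \frac{\sqrt{-3 - 24}}{8}\right)^{3} - 39 = - 18 \left(-6 + 36 + \frac{\sqrt{-27}}{8}\right)^{3} - 39 = - 18 \left(-6 + 36 + \frac{3 i \sqrt{3}}{8}\right)^{3} - 39 = - 18 \left(30 + \frac{3 i \sqrt{3}}{8}\right)^{3} - 39 = -39 - 18 \left(30 + \frac{3 i \sqrt{3}}{8}\right)^{3}$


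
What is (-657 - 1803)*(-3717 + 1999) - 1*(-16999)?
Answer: 4243279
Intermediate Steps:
(-657 - 1803)*(-3717 + 1999) - 1*(-16999) = -2460*(-1718) + 16999 = 4226280 + 16999 = 4243279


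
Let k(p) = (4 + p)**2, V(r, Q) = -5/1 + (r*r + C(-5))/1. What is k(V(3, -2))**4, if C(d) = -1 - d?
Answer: 429981696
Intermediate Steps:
V(r, Q) = -1 + r**2 (V(r, Q) = -5/1 + (r*r + (-1 - 1*(-5)))/1 = -5*1 + (r**2 + (-1 + 5))*1 = -5 + (r**2 + 4)*1 = -5 + (4 + r**2)*1 = -5 + (4 + r**2) = -1 + r**2)
k(V(3, -2))**4 = ((4 + (-1 + 3**2))**2)**4 = ((4 + (-1 + 9))**2)**4 = ((4 + 8)**2)**4 = (12**2)**4 = 144**4 = 429981696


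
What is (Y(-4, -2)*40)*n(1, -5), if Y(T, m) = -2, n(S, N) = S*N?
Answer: 400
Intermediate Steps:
n(S, N) = N*S
(Y(-4, -2)*40)*n(1, -5) = (-2*40)*(-5*1) = -80*(-5) = 400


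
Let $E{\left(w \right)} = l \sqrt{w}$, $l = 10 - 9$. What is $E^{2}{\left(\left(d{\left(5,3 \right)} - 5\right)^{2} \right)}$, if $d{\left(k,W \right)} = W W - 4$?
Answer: $0$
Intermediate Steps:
$d{\left(k,W \right)} = -4 + W^{2}$ ($d{\left(k,W \right)} = W^{2} - 4 = -4 + W^{2}$)
$l = 1$ ($l = 10 - 9 = 1$)
$E{\left(w \right)} = \sqrt{w}$ ($E{\left(w \right)} = 1 \sqrt{w} = \sqrt{w}$)
$E^{2}{\left(\left(d{\left(5,3 \right)} - 5\right)^{2} \right)} = \left(\sqrt{\left(\left(-4 + 3^{2}\right) - 5\right)^{2}}\right)^{2} = \left(\sqrt{\left(\left(-4 + 9\right) - 5\right)^{2}}\right)^{2} = \left(\sqrt{\left(5 - 5\right)^{2}}\right)^{2} = \left(\sqrt{0^{2}}\right)^{2} = \left(\sqrt{0}\right)^{2} = 0^{2} = 0$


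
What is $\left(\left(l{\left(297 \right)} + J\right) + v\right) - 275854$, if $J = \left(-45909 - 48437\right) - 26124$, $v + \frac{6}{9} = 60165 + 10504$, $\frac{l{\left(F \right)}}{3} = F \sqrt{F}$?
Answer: $- \frac{976967}{3} + 2673 \sqrt{33} \approx -3.103 \cdot 10^{5}$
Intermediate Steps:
$l{\left(F \right)} = 3 F^{\frac{3}{2}}$ ($l{\left(F \right)} = 3 F \sqrt{F} = 3 F^{\frac{3}{2}}$)
$v = \frac{212005}{3}$ ($v = - \frac{2}{3} + \left(60165 + 10504\right) = - \frac{2}{3} + 70669 = \frac{212005}{3} \approx 70668.0$)
$J = -120470$ ($J = -94346 - 26124 = -120470$)
$\left(\left(l{\left(297 \right)} + J\right) + v\right) - 275854 = \left(\left(3 \cdot 297^{\frac{3}{2}} - 120470\right) + \frac{212005}{3}\right) - 275854 = \left(\left(3 \cdot 891 \sqrt{33} - 120470\right) + \frac{212005}{3}\right) - 275854 = \left(\left(2673 \sqrt{33} - 120470\right) + \frac{212005}{3}\right) - 275854 = \left(\left(-120470 + 2673 \sqrt{33}\right) + \frac{212005}{3}\right) - 275854 = \left(- \frac{149405}{3} + 2673 \sqrt{33}\right) - 275854 = - \frac{976967}{3} + 2673 \sqrt{33}$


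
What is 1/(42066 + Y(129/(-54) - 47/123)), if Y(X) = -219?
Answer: 1/41847 ≈ 2.3897e-5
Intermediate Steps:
1/(42066 + Y(129/(-54) - 47/123)) = 1/(42066 - 219) = 1/41847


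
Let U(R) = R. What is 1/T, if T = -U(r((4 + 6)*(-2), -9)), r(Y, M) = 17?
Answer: -1/17 ≈ -0.058824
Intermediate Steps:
T = -17 (T = -1*17 = -17)
1/T = 1/(-17) = -1/17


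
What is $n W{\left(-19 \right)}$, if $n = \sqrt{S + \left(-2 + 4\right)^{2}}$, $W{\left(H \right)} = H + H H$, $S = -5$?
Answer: $342 i \approx 342.0 i$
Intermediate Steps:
$W{\left(H \right)} = H + H^{2}$
$n = i$ ($n = \sqrt{-5 + \left(-2 + 4\right)^{2}} = \sqrt{-5 + 2^{2}} = \sqrt{-5 + 4} = \sqrt{-1} = i \approx 1.0 i$)
$n W{\left(-19 \right)} = i \left(- 19 \left(1 - 19\right)\right) = i \left(\left(-19\right) \left(-18\right)\right) = i 342 = 342 i$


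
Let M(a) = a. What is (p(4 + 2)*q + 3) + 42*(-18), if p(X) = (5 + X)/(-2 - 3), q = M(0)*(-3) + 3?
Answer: -3798/5 ≈ -759.60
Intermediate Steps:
q = 3 (q = 0*(-3) + 3 = 0 + 3 = 3)
p(X) = -1 - X/5 (p(X) = (5 + X)/(-5) = (5 + X)*(-⅕) = -1 - X/5)
(p(4 + 2)*q + 3) + 42*(-18) = ((-1 - (4 + 2)/5)*3 + 3) + 42*(-18) = ((-1 - ⅕*6)*3 + 3) - 756 = ((-1 - 6/5)*3 + 3) - 756 = (-11/5*3 + 3) - 756 = (-33/5 + 3) - 756 = -18/5 - 756 = -3798/5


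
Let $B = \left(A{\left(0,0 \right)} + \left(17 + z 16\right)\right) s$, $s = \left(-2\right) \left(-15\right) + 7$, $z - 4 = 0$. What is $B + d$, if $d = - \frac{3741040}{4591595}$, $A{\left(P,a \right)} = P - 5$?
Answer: $\frac{2581564820}{918319} \approx 2811.2$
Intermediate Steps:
$z = 4$ ($z = 4 + 0 = 4$)
$A{\left(P,a \right)} = -5 + P$ ($A{\left(P,a \right)} = P - 5 = -5 + P$)
$s = 37$ ($s = 30 + 7 = 37$)
$d = - \frac{748208}{918319}$ ($d = \left(-3741040\right) \frac{1}{4591595} = - \frac{748208}{918319} \approx -0.81476$)
$B = 2812$ ($B = \left(\left(-5 + 0\right) + \left(17 + 4 \cdot 16\right)\right) 37 = \left(-5 + \left(17 + 64\right)\right) 37 = \left(-5 + 81\right) 37 = 76 \cdot 37 = 2812$)
$B + d = 2812 - \frac{748208}{918319} = \frac{2581564820}{918319}$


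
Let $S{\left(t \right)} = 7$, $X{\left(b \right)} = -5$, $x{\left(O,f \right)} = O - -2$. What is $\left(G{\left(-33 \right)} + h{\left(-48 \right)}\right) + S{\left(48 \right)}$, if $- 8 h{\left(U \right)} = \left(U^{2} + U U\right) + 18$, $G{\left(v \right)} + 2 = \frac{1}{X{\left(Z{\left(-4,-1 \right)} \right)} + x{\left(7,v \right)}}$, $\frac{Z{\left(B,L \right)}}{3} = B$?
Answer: $-573$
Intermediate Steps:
$Z{\left(B,L \right)} = 3 B$
$x{\left(O,f \right)} = 2 + O$ ($x{\left(O,f \right)} = O + 2 = 2 + O$)
$G{\left(v \right)} = - \frac{7}{4}$ ($G{\left(v \right)} = -2 + \frac{1}{-5 + \left(2 + 7\right)} = -2 + \frac{1}{-5 + 9} = -2 + \frac{1}{4} = - \frac{7}{4}$)
$h{\left(U \right)} = - \frac{9}{4} - \frac{U^{2}}{4}$ ($h{\left(U \right)} = - \frac{\left(U^{2} + U U\right) + 18}{8} = - \frac{\left(U^{2} + U^{2}\right) + 18}{8} = - \frac{2 U^{2} + 18}{8} = - \frac{18 + 2 U^{2}}{8} = - \frac{9}{4} - \frac{U^{2}}{4}$)
$\left(G{\left(-33 \right)} + h{\left(-48 \right)}\right) + S{\left(48 \right)} = \left(- \frac{7}{4} - \left(\frac{9}{4} + \frac{\left(-48\right)^{2}}{4}\right)\right) + 7 = \left(- \frac{7}{4} - \frac{2313}{4}\right) + 7 = -580 + 7 = -573$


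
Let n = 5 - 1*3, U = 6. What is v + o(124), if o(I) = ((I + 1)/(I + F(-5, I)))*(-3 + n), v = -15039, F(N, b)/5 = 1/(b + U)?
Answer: -1940161/129 ≈ -15040.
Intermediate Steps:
n = 2 (n = 5 - 3 = 2)
F(N, b) = 5/(6 + b) (F(N, b) = 5/(b + 6) = 5/(6 + b))
o(I) = -(1 + I)/(I + 5/(6 + I)) (o(I) = ((I + 1)/(I + 5/(6 + I)))*(-3 + 2) = ((1 + I)/(I + 5/(6 + I)))*(-1) = -(1 + I)/(I + 5/(6 + I)))
v + o(124) = -15039 + (-6 - 1*124)/(5 + 124) = -15039 + (-6 - 124)/129 = -15039 + (1/129)*(-130) = -15039 - 130/129 = -1940161/129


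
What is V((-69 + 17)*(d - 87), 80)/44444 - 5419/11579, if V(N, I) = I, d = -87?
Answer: -59978929/128654269 ≈ -0.46620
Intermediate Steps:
V((-69 + 17)*(d - 87), 80)/44444 - 5419/11579 = 80/44444 - 5419/11579 = 80*(1/44444) - 5419*1/11579 = 20/11111 - 5419/11579 = -59978929/128654269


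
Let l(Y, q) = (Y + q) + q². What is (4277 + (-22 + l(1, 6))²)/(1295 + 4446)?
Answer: 4718/5741 ≈ 0.82181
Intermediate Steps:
l(Y, q) = Y + q + q²
(4277 + (-22 + l(1, 6))²)/(1295 + 4446) = (4277 + (-22 + (1 + 6 + 6²))²)/(1295 + 4446) = (4277 + (-22 + (1 + 6 + 36))²)/5741 = (4277 + (-22 + 43)²)*(1/5741) = (4277 + 21²)*(1/5741) = (4277 + 441)*(1/5741) = 4718*(1/5741) = 4718/5741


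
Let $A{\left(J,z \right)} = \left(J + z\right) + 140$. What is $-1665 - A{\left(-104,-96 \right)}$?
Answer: $-1605$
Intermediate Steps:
$A{\left(J,z \right)} = 140 + J + z$
$-1665 - A{\left(-104,-96 \right)} = -1665 - \left(140 - 104 - 96\right) = -1665 - -60 = -1665 + 60 = -1605$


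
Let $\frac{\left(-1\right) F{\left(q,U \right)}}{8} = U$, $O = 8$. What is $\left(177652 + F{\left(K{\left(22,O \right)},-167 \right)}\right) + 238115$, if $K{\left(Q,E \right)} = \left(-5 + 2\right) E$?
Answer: $417103$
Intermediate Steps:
$K{\left(Q,E \right)} = - 3 E$
$F{\left(q,U \right)} = - 8 U$
$\left(177652 + F{\left(K{\left(22,O \right)},-167 \right)}\right) + 238115 = \left(177652 - -1336\right) + 238115 = \left(177652 + 1336\right) + 238115 = 178988 + 238115 = 417103$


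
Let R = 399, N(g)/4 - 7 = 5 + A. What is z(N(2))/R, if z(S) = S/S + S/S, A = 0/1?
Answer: 2/399 ≈ 0.0050125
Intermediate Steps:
A = 0 (A = 0*1 = 0)
N(g) = 48 (N(g) = 28 + 4*(5 + 0) = 28 + 4*5 = 28 + 20 = 48)
z(S) = 2 (z(S) = 1 + 1 = 2)
z(N(2))/R = 2/399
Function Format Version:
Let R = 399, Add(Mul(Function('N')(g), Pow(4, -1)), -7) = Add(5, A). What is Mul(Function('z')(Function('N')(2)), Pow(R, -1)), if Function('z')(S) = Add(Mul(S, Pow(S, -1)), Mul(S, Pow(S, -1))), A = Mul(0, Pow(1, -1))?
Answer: Rational(2, 399) ≈ 0.0050125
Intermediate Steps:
A = 0 (A = Mul(0, 1) = 0)
Function('N')(g) = 48 (Function('N')(g) = Add(28, Mul(4, Add(5, 0))) = Add(28, Mul(4, 5)) = Add(28, 20) = 48)
Function('z')(S) = 2 (Function('z')(S) = Add(1, 1) = 2)
Mul(Function('z')(Function('N')(2)), Pow(R, -1)) = Mul(2, Pow(399, -1)) = Mul(2, Rational(1, 399)) = Rational(2, 399)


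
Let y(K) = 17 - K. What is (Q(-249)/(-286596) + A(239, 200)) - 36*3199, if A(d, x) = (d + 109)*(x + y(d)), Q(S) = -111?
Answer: -11733240203/95532 ≈ -1.2282e+5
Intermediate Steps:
A(d, x) = (109 + d)*(17 + x - d) (A(d, x) = (d + 109)*(x + (17 - d)) = (109 + d)*(17 + x - d))
(Q(-249)/(-286596) + A(239, 200)) - 36*3199 = (-111/(-286596) + (1853 - 1*239² - 92*239 + 109*200 + 239*200)) - 36*3199 = (-111*(-1/286596) + (1853 - 1*57121 - 21988 + 21800 + 47800)) - 115164 = (37/95532 + (1853 - 57121 - 21988 + 21800 + 47800)) - 115164 = (37/95532 - 7656) - 115164 = -731392955/95532 - 115164 = -11733240203/95532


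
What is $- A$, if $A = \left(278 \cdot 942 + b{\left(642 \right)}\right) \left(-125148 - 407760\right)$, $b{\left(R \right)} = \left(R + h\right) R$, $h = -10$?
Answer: $355780038960$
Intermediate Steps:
$b{\left(R \right)} = R \left(-10 + R\right)$ ($b{\left(R \right)} = \left(R - 10\right) R = \left(-10 + R\right) R = R \left(-10 + R\right)$)
$A = -355780038960$ ($A = \left(278 \cdot 942 + 642 \left(-10 + 642\right)\right) \left(-125148 - 407760\right) = \left(261876 + 642 \cdot 632\right) \left(-532908\right) = \left(261876 + 405744\right) \left(-532908\right) = 667620 \left(-532908\right) = -355780038960$)
$- A = \left(-1\right) \left(-355780038960\right) = 355780038960$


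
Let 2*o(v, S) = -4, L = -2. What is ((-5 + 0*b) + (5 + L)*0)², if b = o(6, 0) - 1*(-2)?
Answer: 25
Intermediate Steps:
o(v, S) = -2 (o(v, S) = (½)*(-4) = -2)
b = 0 (b = -2 - 1*(-2) = -2 + 2 = 0)
((-5 + 0*b) + (5 + L)*0)² = ((-5 + 0*0) + (5 - 2)*0)² = ((-5 + 0) + 3*0)² = (-5 + 0)² = (-5)² = 25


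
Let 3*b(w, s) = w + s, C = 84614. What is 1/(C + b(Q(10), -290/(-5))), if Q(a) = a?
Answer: 3/253910 ≈ 1.1815e-5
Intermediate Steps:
b(w, s) = s/3 + w/3 (b(w, s) = (w + s)/3 = (s + w)/3 = s/3 + w/3)
1/(C + b(Q(10), -290/(-5))) = 1/(84614 + ((-290/(-5))/3 + (1/3)*10)) = 1/(84614 + ((-290*(-1/5))/3 + 10/3)) = 1/(84614 + ((1/3)*58 + 10/3)) = 1/(84614 + (58/3 + 10/3)) = 1/(84614 + 68/3) = 1/(253910/3) = 3/253910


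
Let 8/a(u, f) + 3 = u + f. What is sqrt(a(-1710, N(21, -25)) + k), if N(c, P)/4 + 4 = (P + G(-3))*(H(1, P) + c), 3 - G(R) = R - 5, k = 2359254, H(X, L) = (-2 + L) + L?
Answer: sqrt(115603502)/7 ≈ 1536.0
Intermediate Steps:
H(X, L) = -2 + 2*L
G(R) = 8 - R (G(R) = 3 - (R - 5) = 3 - (-5 + R) = 3 + (5 - R) = 8 - R)
N(c, P) = -16 + 4*(11 + P)*(-2 + c + 2*P) (N(c, P) = -16 + 4*((P + (8 - 1*(-3)))*((-2 + 2*P) + c)) = -16 + 4*((P + (8 + 3))*(-2 + c + 2*P)) = -16 + 4*((P + 11)*(-2 + c + 2*P)) = -16 + 4*((11 + P)*(-2 + c + 2*P)) = -16 + 4*(11 + P)*(-2 + c + 2*P))
a(u, f) = 8/(-3 + f + u) (a(u, f) = 8/(-3 + (u + f)) = 8/(-3 + (f + u)) = 8/(-3 + f + u))
sqrt(a(-1710, N(21, -25)) + k) = sqrt(8/(-3 + (-104 + 8*(-25)**2 + 44*21 + 80*(-25) + 4*(-25)*21) - 1710) + 2359254) = sqrt(8/(-3 + (-104 + 8*625 + 924 - 2000 - 2100) - 1710) + 2359254) = sqrt(8/(-3 + (-104 + 5000 + 924 - 2000 - 2100) - 1710) + 2359254) = sqrt(8/(-3 + 1720 - 1710) + 2359254) = sqrt(8/7 + 2359254) = sqrt(16514786/7) = sqrt(115603502)/7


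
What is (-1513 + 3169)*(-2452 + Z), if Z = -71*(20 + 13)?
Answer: -7940520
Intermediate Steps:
Z = -2343 (Z = -71*33 = -2343)
(-1513 + 3169)*(-2452 + Z) = (-1513 + 3169)*(-2452 - 2343) = 1656*(-4795) = -7940520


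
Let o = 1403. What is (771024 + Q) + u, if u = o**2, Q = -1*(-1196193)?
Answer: 3935626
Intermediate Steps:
Q = 1196193
u = 1968409 (u = 1403**2 = 1968409)
(771024 + Q) + u = (771024 + 1196193) + 1968409 = 1967217 + 1968409 = 3935626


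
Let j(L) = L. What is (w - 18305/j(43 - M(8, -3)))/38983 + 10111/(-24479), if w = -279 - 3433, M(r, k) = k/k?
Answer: -424878793/817941306 ≈ -0.51945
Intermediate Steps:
M(r, k) = 1
w = -3712
(w - 18305/j(43 - M(8, -3)))/38983 + 10111/(-24479) = (-3712 - 18305/(43 - 1*1))/38983 + 10111/(-24479) = (-3712 - 18305/(43 - 1))*(1/38983) + 10111*(-1/24479) = (-3712 - 18305/42)*(1/38983) - 10111/24479 = (-3712 - 1*2615/6)*(1/38983) - 10111/24479 = (-3712 - 2615/6)*(1/38983) - 10111/24479 = -24887/6*1/38983 - 10111/24479 = -24887/233898 - 10111/24479 = -424878793/817941306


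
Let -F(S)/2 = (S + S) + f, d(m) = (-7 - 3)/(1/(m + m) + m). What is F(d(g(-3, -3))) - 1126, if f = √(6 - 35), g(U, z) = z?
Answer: -21634/19 - 2*I*√29 ≈ -1138.6 - 10.77*I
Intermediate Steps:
f = I*√29 (f = √(-29) = I*√29 ≈ 5.3852*I)
d(m) = -10/(m + 1/(2*m)) (d(m) = -10/(1/(2*m) + m) = -10/(m + 1/(2*m)))
F(S) = -4*S - 2*I*√29 (F(S) = -2*((S + S) + I*√29) = -2*(2*S + I*√29) = -4*S - 2*I*√29)
F(d(g(-3, -3))) - 1126 = (-(-80)*(-3)/(1 + 2*(-3)²) - 2*I*√29) - 1126 = (-(-80)*(-3)/(1 + 2*9) - 2*I*√29) - 1126 = (-(-80)*(-3)/(1 + 18) - 2*I*√29) - 1126 = (-(-80)*(-3)/19 - 2*I*√29) - 1126 = (-4*60/19 - 2*I*√29) - 1126 = (-240/19 - 2*I*√29) - 1126 = -21634/19 - 2*I*√29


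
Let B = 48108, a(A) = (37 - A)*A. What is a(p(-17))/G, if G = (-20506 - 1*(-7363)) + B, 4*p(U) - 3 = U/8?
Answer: 1177/5114880 ≈ 0.00023011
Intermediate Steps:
p(U) = 3/4 + U/32 (p(U) = 3/4 + (U/8)/4 = 3/4 + U/32)
a(A) = A*(37 - A)
G = 34965 (G = (-20506 - 1*(-7363)) + 48108 = (-20506 + 7363) + 48108 = -13143 + 48108 = 34965)
a(p(-17))/G = ((3/4 + (1/32)*(-17))*(37 - (3/4 + (1/32)*(-17))))/34965 = ((3/4 - 17/32)*(37 - (3/4 - 17/32)))*(1/34965) = (7*(37 - 1*7/32)/32)*(1/34965) = (7*(37 - 7/32)/32)*(1/34965) = ((7/32)*(1177/32))*(1/34965) = (8239/1024)*(1/34965) = 1177/5114880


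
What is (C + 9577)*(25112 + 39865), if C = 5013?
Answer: 948014430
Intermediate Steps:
(C + 9577)*(25112 + 39865) = (5013 + 9577)*(25112 + 39865) = 14590*64977 = 948014430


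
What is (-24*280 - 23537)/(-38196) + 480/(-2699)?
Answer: 63329563/103091004 ≈ 0.61431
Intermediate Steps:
(-24*280 - 23537)/(-38196) + 480/(-2699) = (-6720 - 23537)*(-1/38196) + 480*(-1/2699) = -30257*(-1/38196) - 480/2699 = 30257/38196 - 480/2699 = 63329563/103091004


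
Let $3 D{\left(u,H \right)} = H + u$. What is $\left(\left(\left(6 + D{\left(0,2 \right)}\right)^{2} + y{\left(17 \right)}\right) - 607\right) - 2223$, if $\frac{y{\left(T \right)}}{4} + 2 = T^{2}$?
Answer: $- \frac{14738}{9} \approx -1637.6$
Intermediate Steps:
$y{\left(T \right)} = -8 + 4 T^{2}$
$D{\left(u,H \right)} = \frac{H}{3} + \frac{u}{3}$ ($D{\left(u,H \right)} = \frac{H + u}{3} = \frac{H}{3} + \frac{u}{3}$)
$\left(\left(\left(6 + D{\left(0,2 \right)}\right)^{2} + y{\left(17 \right)}\right) - 607\right) - 2223 = \left(\left(\left(6 + \left(\frac{1}{3} \cdot 2 + \frac{1}{3} \cdot 0\right)\right)^{2} - \left(8 - 4 \cdot 17^{2}\right)\right) - 607\right) - 2223 = \left(\left(\left(6 + \left(\frac{2}{3} + 0\right)\right)^{2} + \left(-8 + 4 \cdot 289\right)\right) - 607\right) - 2223 = \left(\left(\left(6 + \frac{2}{3}\right)^{2} + \left(-8 + 1156\right)\right) - 607\right) - 2223 = \left(\left(\left(\frac{20}{3}\right)^{2} + 1148\right) - 607\right) - 2223 = \left(\left(\frac{400}{9} + 1148\right) - 607\right) - 2223 = \left(\frac{10732}{9} - 607\right) - 2223 = \frac{5269}{9} - 2223 = - \frac{14738}{9}$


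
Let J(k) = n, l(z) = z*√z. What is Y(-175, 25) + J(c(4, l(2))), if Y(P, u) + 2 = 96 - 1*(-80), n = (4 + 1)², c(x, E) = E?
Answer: 199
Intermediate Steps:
l(z) = z^(3/2)
n = 25 (n = 5² = 25)
J(k) = 25
Y(P, u) = 174 (Y(P, u) = -2 + (96 - 1*(-80)) = -2 + (96 + 80) = -2 + 176 = 174)
Y(-175, 25) + J(c(4, l(2))) = 174 + 25 = 199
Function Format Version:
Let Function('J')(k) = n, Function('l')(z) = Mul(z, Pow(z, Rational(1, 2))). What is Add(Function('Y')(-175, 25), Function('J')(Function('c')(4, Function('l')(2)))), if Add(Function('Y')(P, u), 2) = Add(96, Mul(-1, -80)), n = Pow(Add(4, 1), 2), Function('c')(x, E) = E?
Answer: 199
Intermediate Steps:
Function('l')(z) = Pow(z, Rational(3, 2))
n = 25 (n = Pow(5, 2) = 25)
Function('J')(k) = 25
Function('Y')(P, u) = 174 (Function('Y')(P, u) = Add(-2, Add(96, Mul(-1, -80))) = Add(-2, Add(96, 80)) = Add(-2, 176) = 174)
Add(Function('Y')(-175, 25), Function('J')(Function('c')(4, Function('l')(2)))) = Add(174, 25) = 199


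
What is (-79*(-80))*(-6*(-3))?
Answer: 113760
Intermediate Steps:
(-79*(-80))*(-6*(-3)) = 6320*18 = 113760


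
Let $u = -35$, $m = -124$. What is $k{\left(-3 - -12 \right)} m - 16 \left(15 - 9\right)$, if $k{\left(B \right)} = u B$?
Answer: $38964$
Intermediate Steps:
$k{\left(B \right)} = - 35 B$
$k{\left(-3 - -12 \right)} m - 16 \left(15 - 9\right) = - 35 \left(-3 - -12\right) \left(-124\right) - 16 \left(15 - 9\right) = - 35 \left(-3 + 12\right) \left(-124\right) - 96 = \left(-35\right) 9 \left(-124\right) - 96 = \left(-315\right) \left(-124\right) - 96 = 39060 - 96 = 38964$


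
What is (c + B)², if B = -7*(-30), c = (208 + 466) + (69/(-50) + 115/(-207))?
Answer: 157552631041/202500 ≈ 7.7804e+5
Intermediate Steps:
c = 302429/450 (c = 674 + (69*(-1/50) + 115*(-1/207)) = 674 + (-69/50 - 5/9) = 674 - 871/450 = 302429/450 ≈ 672.06)
B = 210
(c + B)² = (302429/450 + 210)² = (396929/450)² = 157552631041/202500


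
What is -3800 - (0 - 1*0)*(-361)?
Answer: -3800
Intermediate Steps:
-3800 - (0 - 1*0)*(-361) = -3800 - (0 + 0)*(-361) = -3800 - 0*(-361) = -3800 - 1*0 = -3800 + 0 = -3800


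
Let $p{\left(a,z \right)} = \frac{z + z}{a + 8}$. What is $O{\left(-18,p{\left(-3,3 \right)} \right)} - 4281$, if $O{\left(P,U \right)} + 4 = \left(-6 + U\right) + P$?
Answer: $- \frac{21539}{5} \approx -4307.8$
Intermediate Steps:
$p{\left(a,z \right)} = \frac{2 z}{8 + a}$
$O{\left(P,U \right)} = -10 + P + U$ ($O{\left(P,U \right)} = -4 + \left(\left(-6 + U\right) + P\right) = -4 + \left(-6 + P + U\right) = -10 + P + U$)
$O{\left(-18,p{\left(-3,3 \right)} \right)} - 4281 = \left(-10 - 18 + 2 \cdot 3 \frac{1}{8 - 3}\right) - 4281 = \left(-10 - 18 + 2 \cdot 3 \cdot \frac{1}{5}\right) - 4281 = \left(-10 - 18 + \frac{6}{5}\right) - 4281 = - \frac{134}{5} - 4281 = - \frac{21539}{5}$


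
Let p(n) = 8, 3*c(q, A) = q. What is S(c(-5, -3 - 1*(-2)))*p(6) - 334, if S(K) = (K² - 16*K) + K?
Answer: -1006/9 ≈ -111.78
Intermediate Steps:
c(q, A) = q/3
S(K) = K² - 15*K
S(c(-5, -3 - 1*(-2)))*p(6) - 334 = (((⅓)*(-5))*(-15 + (⅓)*(-5)))*8 - 334 = -5*(-15 - 5/3)/3*8 - 334 = -5/3*(-50/3)*8 - 334 = (250/9)*8 - 334 = 2000/9 - 334 = -1006/9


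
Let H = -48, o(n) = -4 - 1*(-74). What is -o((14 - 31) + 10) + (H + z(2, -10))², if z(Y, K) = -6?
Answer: 2846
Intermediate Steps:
o(n) = 70 (o(n) = -4 + 74 = 70)
-o((14 - 31) + 10) + (H + z(2, -10))² = -1*70 + (-48 - 6)² = -70 + (-54)² = -70 + 2916 = 2846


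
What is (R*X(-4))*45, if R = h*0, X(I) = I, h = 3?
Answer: 0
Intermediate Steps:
R = 0 (R = 3*0 = 0)
(R*X(-4))*45 = (0*(-4))*45 = 0*45 = 0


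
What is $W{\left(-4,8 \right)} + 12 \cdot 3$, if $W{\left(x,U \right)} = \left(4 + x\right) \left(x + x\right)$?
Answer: $36$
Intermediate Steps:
$W{\left(x,U \right)} = 2 x \left(4 + x\right)$ ($W{\left(x,U \right)} = \left(4 + x\right) 2 x = 2 x \left(4 + x\right)$)
$W{\left(-4,8 \right)} + 12 \cdot 3 = 2 \left(-4\right) \left(4 - 4\right) + 12 \cdot 3 = 2 \left(-4\right) 0 + 36 = 0 + 36 = 36$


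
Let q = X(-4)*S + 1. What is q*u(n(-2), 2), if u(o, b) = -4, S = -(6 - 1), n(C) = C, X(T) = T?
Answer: -84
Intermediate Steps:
S = -5 (S = -1*5 = -5)
q = 21 (q = -4*(-5) + 1 = 20 + 1 = 21)
q*u(n(-2), 2) = 21*(-4) = -84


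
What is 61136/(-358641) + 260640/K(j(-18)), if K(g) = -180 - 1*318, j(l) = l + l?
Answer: -15584439328/29767203 ≈ -523.54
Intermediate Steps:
j(l) = 2*l
K(g) = -498 (K(g) = -180 - 318 = -498)
61136/(-358641) + 260640/K(j(-18)) = 61136/(-358641) + 260640/(-498) = 61136*(-1/358641) + 260640*(-1/498) = -61136/358641 - 43440/83 = -15584439328/29767203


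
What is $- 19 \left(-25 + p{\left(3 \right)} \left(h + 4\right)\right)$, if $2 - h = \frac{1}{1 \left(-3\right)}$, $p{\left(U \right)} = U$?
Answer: $114$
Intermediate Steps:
$h = \frac{7}{3}$ ($h = 2 - \frac{1}{1 \left(-3\right)} = 2 - \frac{1}{-3} = 2 - - \frac{1}{3} = 2 + \frac{1}{3} = \frac{7}{3} \approx 2.3333$)
$- 19 \left(-25 + p{\left(3 \right)} \left(h + 4\right)\right) = - 19 \left(-25 + 3 \left(\frac{7}{3} + 4\right)\right) = - 19 \left(-25 + 3 \cdot \frac{19}{3}\right) = - 19 \left(-25 + 19\right) = \left(-19\right) \left(-6\right) = 114$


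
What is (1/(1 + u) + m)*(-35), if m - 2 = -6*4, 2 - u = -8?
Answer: 8435/11 ≈ 766.82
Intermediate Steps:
u = 10 (u = 2 - 1*(-8) = 2 + 8 = 10)
m = -22 (m = 2 - 6*4 = 2 - 24 = -22)
(1/(1 + u) + m)*(-35) = (1/(1 + 10) - 22)*(-35) = (1/11 - 22)*(-35) = -241/11*(-35) = 8435/11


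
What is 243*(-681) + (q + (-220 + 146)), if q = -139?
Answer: -165696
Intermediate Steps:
243*(-681) + (q + (-220 + 146)) = 243*(-681) + (-139 + (-220 + 146)) = -165483 + (-139 - 74) = -165483 - 213 = -165696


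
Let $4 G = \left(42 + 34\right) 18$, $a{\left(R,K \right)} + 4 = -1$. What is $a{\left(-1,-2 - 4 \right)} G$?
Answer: $-1710$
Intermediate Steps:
$a{\left(R,K \right)} = -5$ ($a{\left(R,K \right)} = -4 - 1 = -5$)
$G = 342$ ($G = \frac{\left(42 + 34\right) 18}{4} = \frac{76 \cdot 18}{4} = \frac{1}{4} \cdot 1368 = 342$)
$a{\left(-1,-2 - 4 \right)} G = \left(-5\right) 342 = -1710$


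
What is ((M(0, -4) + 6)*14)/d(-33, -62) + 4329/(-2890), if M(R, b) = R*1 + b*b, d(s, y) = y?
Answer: -579259/89590 ≈ -6.4657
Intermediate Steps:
M(R, b) = R + b²
((M(0, -4) + 6)*14)/d(-33, -62) + 4329/(-2890) = (((0 + (-4)²) + 6)*14)/(-62) + 4329/(-2890) = (((0 + 16) + 6)*14)*(-1/62) + 4329*(-1/2890) = ((16 + 6)*14)*(-1/62) - 4329/2890 = (22*14)*(-1/62) - 4329/2890 = 308*(-1/62) - 4329/2890 = -154/31 - 4329/2890 = -579259/89590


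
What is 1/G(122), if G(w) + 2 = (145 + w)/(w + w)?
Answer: -244/221 ≈ -1.1041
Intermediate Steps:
G(w) = -2 + (145 + w)/(2*w) (G(w) = -2 + (145 + w)/(w + w) = -2 + (145 + w)/((2*w)) = -2 + (145 + w)*(1/(2*w)) = -2 + (145 + w)/(2*w))
1/G(122) = 1/((1/2)*(145 - 3*122)/122) = 1/((1/2)*(1/122)*(145 - 366)) = 1/((1/2)*(1/122)*(-221)) = 1/(-221/244) = -244/221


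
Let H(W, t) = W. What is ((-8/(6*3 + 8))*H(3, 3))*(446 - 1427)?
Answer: 11772/13 ≈ 905.54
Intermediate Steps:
((-8/(6*3 + 8))*H(3, 3))*(446 - 1427) = ((-8/(6*3 + 8))*3)*(446 - 1427) = ((-8/(18 + 8))*3)*(-981) = ((-8/26)*3)*(-981) = (((1/26)*(-8))*3)*(-981) = -4/13*3*(-981) = -12/13*(-981) = 11772/13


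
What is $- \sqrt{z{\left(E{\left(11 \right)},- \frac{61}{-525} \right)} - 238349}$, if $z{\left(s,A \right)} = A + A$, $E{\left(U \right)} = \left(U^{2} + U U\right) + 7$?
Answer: $- \frac{i \sqrt{2627795163}}{105} \approx - 488.21 i$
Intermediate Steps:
$E{\left(U \right)} = 7 + 2 U^{2}$ ($E{\left(U \right)} = \left(U^{2} + U^{2}\right) + 7 = 2 U^{2} + 7 = 7 + 2 U^{2}$)
$z{\left(s,A \right)} = 2 A$
$- \sqrt{z{\left(E{\left(11 \right)},- \frac{61}{-525} \right)} - 238349} = - \sqrt{2 \left(- \frac{61}{-525}\right) - 238349} = - \sqrt{2 \left(\left(-61\right) \left(- \frac{1}{525}\right)\right) - 238349} = - \sqrt{2 \cdot \frac{61}{525} - 238349} = - \sqrt{\frac{122}{525} - 238349} = - \sqrt{- \frac{125133103}{525}} = - \frac{i \sqrt{2627795163}}{105}$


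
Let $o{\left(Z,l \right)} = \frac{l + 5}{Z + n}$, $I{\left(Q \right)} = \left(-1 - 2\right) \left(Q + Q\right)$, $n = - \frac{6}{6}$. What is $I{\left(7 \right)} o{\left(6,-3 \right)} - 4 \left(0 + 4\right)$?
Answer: $- \frac{164}{5} \approx -32.8$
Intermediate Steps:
$n = -1$ ($n = \left(-6\right) \frac{1}{6} = -1$)
$I{\left(Q \right)} = - 6 Q$ ($I{\left(Q \right)} = - 3 \cdot 2 Q = - 6 Q$)
$o{\left(Z,l \right)} = \frac{5 + l}{-1 + Z}$ ($o{\left(Z,l \right)} = \frac{l + 5}{Z - 1} = \frac{5 + l}{-1 + Z}$)
$I{\left(7 \right)} o{\left(6,-3 \right)} - 4 \left(0 + 4\right) = \left(-6\right) 7 \frac{5 - 3}{-1 + 6} - 4 \left(0 + 4\right) = - 42 \cdot \frac{1}{5} \cdot 2 - 16 = \left(-42\right) \frac{2}{5} - 16 = - \frac{84}{5} - 16 = - \frac{164}{5}$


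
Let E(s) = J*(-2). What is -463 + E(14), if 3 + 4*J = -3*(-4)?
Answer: -935/2 ≈ -467.50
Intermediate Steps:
J = 9/4 (J = -¾ + (-3*(-4))/4 = -¾ + (¼)*12 = -¾ + 3 = 9/4 ≈ 2.2500)
E(s) = -9/2 (E(s) = (9/4)*(-2) = -9/2)
-463 + E(14) = -463 - 9/2 = -935/2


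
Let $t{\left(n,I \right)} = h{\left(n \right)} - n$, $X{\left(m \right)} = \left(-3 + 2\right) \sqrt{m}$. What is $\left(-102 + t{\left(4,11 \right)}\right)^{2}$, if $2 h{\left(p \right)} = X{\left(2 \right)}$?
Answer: $\frac{\left(212 + \sqrt{2}\right)^{2}}{4} \approx 11386.0$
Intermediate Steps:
$X{\left(m \right)} = - \sqrt{m}$
$h{\left(p \right)} = - \frac{\sqrt{2}}{2}$ ($h{\left(p \right)} = \frac{\left(-1\right) \sqrt{2}}{2} = - \frac{\sqrt{2}}{2}$)
$t{\left(n,I \right)} = - n - \frac{\sqrt{2}}{2}$ ($t{\left(n,I \right)} = - \frac{\sqrt{2}}{2} - n = - n - \frac{\sqrt{2}}{2}$)
$\left(-102 + t{\left(4,11 \right)}\right)^{2} = \left(-102 - \left(4 + \frac{\sqrt{2}}{2}\right)\right)^{2} = \left(-106 - \frac{\sqrt{2}}{2}\right)^{2}$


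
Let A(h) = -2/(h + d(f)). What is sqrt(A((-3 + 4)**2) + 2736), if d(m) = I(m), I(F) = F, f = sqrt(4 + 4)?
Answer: sqrt(2734 + 5472*sqrt(2))/sqrt(1 + 2*sqrt(2)) ≈ 52.302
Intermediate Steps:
f = 2*sqrt(2) (f = sqrt(8) = 2*sqrt(2) ≈ 2.8284)
d(m) = m
A(h) = -2/(h + 2*sqrt(2))
sqrt(A((-3 + 4)**2) + 2736) = sqrt(-2/((-3 + 4)**2 + 2*sqrt(2)) + 2736) = sqrt(-2/(1**2 + 2*sqrt(2)) + 2736) = sqrt(-2/(1 + 2*sqrt(2)) + 2736) = sqrt(2736 - 2/(1 + 2*sqrt(2)))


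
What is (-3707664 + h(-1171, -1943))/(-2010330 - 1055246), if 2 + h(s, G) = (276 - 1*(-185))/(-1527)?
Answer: 5661606443/4681134552 ≈ 1.2095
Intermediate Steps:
h(s, G) = -3515/1527 (h(s, G) = -2 + (276 - 1*(-185))/(-1527) = -2 + (276 + 185)*(-1/1527) = -2 + 461*(-1/1527) = -2 - 461/1527 = -3515/1527)
(-3707664 + h(-1171, -1943))/(-2010330 - 1055246) = (-3707664 - 3515/1527)/(-2010330 - 1055246) = -5661606443/1527/(-3065576) = -5661606443/1527*(-1/3065576) = 5661606443/4681134552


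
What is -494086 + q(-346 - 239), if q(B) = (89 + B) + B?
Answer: -495167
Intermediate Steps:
q(B) = 89 + 2*B
-494086 + q(-346 - 239) = -494086 + (89 + 2*(-346 - 239)) = -494086 + (89 + 2*(-585)) = -494086 + (89 - 1170) = -494086 - 1081 = -495167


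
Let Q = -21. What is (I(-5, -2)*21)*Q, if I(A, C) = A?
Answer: 2205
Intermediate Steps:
(I(-5, -2)*21)*Q = -5*21*(-21) = -105*(-21) = 2205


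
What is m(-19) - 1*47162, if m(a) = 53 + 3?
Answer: -47106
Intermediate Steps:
m(a) = 56
m(-19) - 1*47162 = 56 - 1*47162 = 56 - 47162 = -47106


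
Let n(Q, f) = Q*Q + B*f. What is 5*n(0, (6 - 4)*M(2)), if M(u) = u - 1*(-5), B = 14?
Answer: 980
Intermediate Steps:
M(u) = 5 + u (M(u) = u + 5 = 5 + u)
n(Q, f) = Q² + 14*f (n(Q, f) = Q*Q + 14*f = Q² + 14*f)
5*n(0, (6 - 4)*M(2)) = 5*(0² + 14*((6 - 4)*(5 + 2))) = 5*(0 + 14*(2*7)) = 5*(0 + 14*14) = 5*(0 + 196) = 5*196 = 980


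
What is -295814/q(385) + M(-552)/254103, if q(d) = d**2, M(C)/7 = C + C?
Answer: -25437569214/12554805725 ≈ -2.0261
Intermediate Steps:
M(C) = 14*C (M(C) = 7*(C + C) = 7*(2*C) = 14*C)
-295814/q(385) + M(-552)/254103 = -295814/(385**2) + (14*(-552))/254103 = -295814/148225 - 7728*1/254103 = -295814*1/148225 - 2576/84701 = -295814/148225 - 2576/84701 = -25437569214/12554805725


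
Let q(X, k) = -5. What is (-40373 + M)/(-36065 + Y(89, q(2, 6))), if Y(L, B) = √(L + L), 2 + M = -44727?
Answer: 3069203630/1300684047 + 85102*√178/1300684047 ≈ 2.3606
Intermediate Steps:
M = -44729 (M = -2 - 44727 = -44729)
Y(L, B) = √2*√L (Y(L, B) = √(2*L) = √2*√L)
(-40373 + M)/(-36065 + Y(89, q(2, 6))) = (-40373 - 44729)/(-36065 + √2*√89) = -85102/(-36065 + √178)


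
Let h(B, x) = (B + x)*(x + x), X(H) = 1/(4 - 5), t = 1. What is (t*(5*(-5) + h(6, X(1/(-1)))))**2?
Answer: 1225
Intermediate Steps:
X(H) = -1 (X(H) = 1/(-1) = -1)
h(B, x) = 2*x*(B + x) (h(B, x) = (B + x)*(2*x) = 2*x*(B + x))
(t*(5*(-5) + h(6, X(1/(-1)))))**2 = (1*(5*(-5) + 2*(-1)*(6 - 1)))**2 = (1*(-25 + 2*(-1)*5))**2 = (1*(-25 - 10))**2 = (1*(-35))**2 = (-35)**2 = 1225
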